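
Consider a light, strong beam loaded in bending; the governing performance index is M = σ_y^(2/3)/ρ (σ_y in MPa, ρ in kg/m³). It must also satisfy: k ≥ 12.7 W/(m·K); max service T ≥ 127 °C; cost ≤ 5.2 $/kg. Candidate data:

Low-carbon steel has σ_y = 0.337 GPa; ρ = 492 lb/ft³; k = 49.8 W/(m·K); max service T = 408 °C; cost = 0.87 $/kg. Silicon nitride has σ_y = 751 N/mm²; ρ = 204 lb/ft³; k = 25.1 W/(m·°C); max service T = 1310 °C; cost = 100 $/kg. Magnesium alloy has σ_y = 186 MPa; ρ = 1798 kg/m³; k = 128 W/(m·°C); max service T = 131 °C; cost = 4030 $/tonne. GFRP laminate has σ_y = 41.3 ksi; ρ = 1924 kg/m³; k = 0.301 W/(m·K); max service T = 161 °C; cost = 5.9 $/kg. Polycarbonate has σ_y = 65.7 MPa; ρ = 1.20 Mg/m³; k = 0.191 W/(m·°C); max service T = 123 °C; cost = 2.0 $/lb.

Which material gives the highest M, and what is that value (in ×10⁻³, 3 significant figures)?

magnesium alloy, M = 18.1×10⁻³

Screen on constraints: k ≥ 12.7 W/(m·K); max service T ≥ 127 °C; cost ≤ 5.2 $/kg. Survivors: low-carbon steel, magnesium alloy.
After converting to SI:
  low-carbon steel: σ_y = 337.0 MPa, ρ = 7881 kg/m³
  magnesium alloy: σ_y = 186.0 MPa, ρ = 1798 kg/m³
  magnesium alloy: M = 18.1×10⁻³
  low-carbon steel: M = 6.14×10⁻³
Highest index: magnesium alloy.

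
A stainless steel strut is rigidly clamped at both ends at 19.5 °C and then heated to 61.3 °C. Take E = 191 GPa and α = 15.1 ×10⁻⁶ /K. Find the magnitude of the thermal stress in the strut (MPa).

ΔT = 41.80 K. Constrained thermal stress σ = E·α·ΔT = 191.0×10³ MPa × 15.1×10⁻⁶ × 41.80 = 121 MPa (compressive).

121 MPa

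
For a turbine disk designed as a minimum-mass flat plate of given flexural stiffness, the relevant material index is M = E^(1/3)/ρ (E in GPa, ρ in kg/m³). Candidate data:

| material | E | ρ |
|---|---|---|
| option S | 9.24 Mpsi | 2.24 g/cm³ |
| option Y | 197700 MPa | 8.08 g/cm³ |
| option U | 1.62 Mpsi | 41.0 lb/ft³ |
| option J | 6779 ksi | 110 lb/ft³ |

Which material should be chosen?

option U

Putting every candidate on a common basis:
  option S: E = 63.71 GPa, ρ = 2240 kg/m³
  option Y: E = 197.7 GPa, ρ = 8080 kg/m³
  option U: E = 11.17 GPa, ρ = 656.8 kg/m³
  option J: E = 46.74 GPa, ρ = 1762 kg/m³
  option U: M = 3.40×10⁻³
  option J: M = 2.04×10⁻³
  option S: M = 1.78×10⁻³
  option Y: M = 0.721×10⁻³
The maximum is for option U.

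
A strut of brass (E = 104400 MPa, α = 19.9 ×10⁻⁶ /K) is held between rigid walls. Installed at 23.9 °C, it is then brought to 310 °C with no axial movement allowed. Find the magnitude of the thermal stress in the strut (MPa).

E = 104400 MPa = 104.4 GPa.
ΔT = 286.1 K. Constrained thermal stress σ = E·α·ΔT = 104.4×10³ MPa × 19.9×10⁻⁶ × 286.1 = 594 MPa (compressive).

594 MPa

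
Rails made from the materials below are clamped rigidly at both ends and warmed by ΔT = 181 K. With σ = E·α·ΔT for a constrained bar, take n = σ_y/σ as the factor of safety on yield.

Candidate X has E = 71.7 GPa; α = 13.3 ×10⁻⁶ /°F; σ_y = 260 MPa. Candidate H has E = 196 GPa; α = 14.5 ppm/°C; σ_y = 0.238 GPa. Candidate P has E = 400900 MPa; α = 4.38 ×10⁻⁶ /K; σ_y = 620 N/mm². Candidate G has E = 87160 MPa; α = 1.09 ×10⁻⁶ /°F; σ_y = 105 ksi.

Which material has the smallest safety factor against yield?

In consistent units (E in GPa, α in ×10⁻⁶/K, σ_y in MPa):
  candidate X: E = 71.70, α = 23.9, σ_y = 260.0 → σ = 311 MPa, n = 0.837
  candidate H: E = 196.0, α = 14.5, σ_y = 238.0 → σ = 514 MPa, n = 0.463
  candidate P: E = 400.9, α = 4.38, σ_y = 620.0 → σ = 318 MPa, n = 1.95
  candidate G: E = 87.16, α = 1.96, σ_y = 723.9 → σ = 31.0 MPa, n = 23.4
Smallest n: candidate H with n = 0.463.

candidate H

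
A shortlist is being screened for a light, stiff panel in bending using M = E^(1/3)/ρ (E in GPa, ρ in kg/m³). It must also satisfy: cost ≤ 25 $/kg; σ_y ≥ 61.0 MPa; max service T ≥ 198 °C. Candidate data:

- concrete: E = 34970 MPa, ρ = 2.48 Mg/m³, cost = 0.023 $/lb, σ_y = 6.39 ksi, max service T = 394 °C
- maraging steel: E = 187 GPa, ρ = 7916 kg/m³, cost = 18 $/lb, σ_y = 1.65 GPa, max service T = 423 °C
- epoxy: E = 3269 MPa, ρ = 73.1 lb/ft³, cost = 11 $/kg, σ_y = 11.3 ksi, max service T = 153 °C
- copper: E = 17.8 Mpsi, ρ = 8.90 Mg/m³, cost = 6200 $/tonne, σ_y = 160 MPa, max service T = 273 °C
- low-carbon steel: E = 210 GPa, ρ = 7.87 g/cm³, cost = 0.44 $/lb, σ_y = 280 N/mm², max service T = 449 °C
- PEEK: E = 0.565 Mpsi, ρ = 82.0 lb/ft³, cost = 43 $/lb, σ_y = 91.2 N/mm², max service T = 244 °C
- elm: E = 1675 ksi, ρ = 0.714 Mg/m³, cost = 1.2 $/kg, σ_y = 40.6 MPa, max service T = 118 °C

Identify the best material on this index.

Screen on constraints: cost ≤ 25 $/kg; σ_y ≥ 61.0 MPa; max service T ≥ 198 °C. Survivors: copper, low-carbon steel.
Normalizing units and computing the index:
  copper: E = 122.7 GPa, ρ = 8900 kg/m³
  low-carbon steel: E = 210.0 GPa, ρ = 7870 kg/m³
  low-carbon steel: M = 0.755×10⁻³
  copper: M = 0.558×10⁻³
Low-carbon steel ranks first.

low-carbon steel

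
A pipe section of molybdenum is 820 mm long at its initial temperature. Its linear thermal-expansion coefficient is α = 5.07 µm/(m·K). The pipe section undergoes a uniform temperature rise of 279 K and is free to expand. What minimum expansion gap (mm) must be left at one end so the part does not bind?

ΔL = α·L₀·ΔT = 5.07×10⁻⁶ × 820 mm × 279.0 K = 1.16 mm.

1.16 mm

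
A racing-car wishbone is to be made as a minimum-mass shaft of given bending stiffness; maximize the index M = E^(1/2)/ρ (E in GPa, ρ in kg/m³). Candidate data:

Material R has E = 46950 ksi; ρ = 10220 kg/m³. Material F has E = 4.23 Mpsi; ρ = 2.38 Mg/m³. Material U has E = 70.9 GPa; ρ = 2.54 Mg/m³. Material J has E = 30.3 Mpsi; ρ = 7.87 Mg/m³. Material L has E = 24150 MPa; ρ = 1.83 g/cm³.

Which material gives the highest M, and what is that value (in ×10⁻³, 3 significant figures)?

material U, M = 3.32×10⁻³

In SI units:
  material R: E = 323.7 GPa, ρ = 10220 kg/m³
  material F: E = 29.16 GPa, ρ = 2380 kg/m³
  material U: E = 70.90 GPa, ρ = 2540 kg/m³
  material J: E = 208.9 GPa, ρ = 7870 kg/m³
  material L: E = 24.15 GPa, ρ = 1830 kg/m³
  material U: M = 3.32×10⁻³
  material L: M = 2.69×10⁻³
  material F: M = 2.27×10⁻³
  material J: M = 1.84×10⁻³
  material R: M = 1.76×10⁻³
The maximum is for material U.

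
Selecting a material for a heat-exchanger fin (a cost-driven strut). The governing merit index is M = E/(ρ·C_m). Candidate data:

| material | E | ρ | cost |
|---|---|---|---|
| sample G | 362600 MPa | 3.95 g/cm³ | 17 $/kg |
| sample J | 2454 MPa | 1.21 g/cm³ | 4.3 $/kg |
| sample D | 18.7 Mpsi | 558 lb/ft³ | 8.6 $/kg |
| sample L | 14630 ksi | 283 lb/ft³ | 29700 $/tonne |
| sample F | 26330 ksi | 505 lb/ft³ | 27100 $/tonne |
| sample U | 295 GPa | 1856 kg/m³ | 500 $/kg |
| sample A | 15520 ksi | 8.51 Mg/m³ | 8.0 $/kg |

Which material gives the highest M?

sample G

After converting to SI:
  sample G: E = 362.6 GPa, ρ = 3950 kg/m³, cost = 17.00 $/kg
  sample J: E = 2.454 GPa, ρ = 1210 kg/m³, cost = 4.300 $/kg
  sample D: E = 128.9 GPa, ρ = 8938 kg/m³, cost = 8.600 $/kg
  sample L: E = 100.9 GPa, ρ = 4533 kg/m³, cost = 29.70 $/kg
  sample F: E = 181.5 GPa, ρ = 8089 kg/m³, cost = 27.10 $/kg
  sample U: E = 295.0 GPa, ρ = 1856 kg/m³, cost = 500.0 $/kg
  sample A: E = 107.0 GPa, ρ = 8510 kg/m³, cost = 8.000 $/kg
  sample G: M = 5.40 MN·m per $
  sample D: M = 1.68 MN·m per $
  sample A: M = 1.57 MN·m per $
  sample F: M = 0.828 MN·m per $
  sample L: M = 0.749 MN·m per $
  sample J: M = 0.472 MN·m per $
  sample U: M = 0.318 MN·m per $
Sample G has the largest M.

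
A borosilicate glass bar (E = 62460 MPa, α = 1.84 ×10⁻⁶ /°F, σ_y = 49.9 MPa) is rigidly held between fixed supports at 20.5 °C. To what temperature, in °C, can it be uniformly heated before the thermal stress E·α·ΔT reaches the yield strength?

E = 62460 MPa = 62.46 GPa.
α = 1.84×10⁻⁶/°F × 9/5 = 3.31×10⁻⁶/K.
E·α·ΔT = 49.90 MPa ⇒ ΔT = 49.90 / (62.46×10³ × 3.31×10⁻⁶) = 241.2 K.
T = 20.5 + 241.2 = 261.7 °C.

262 °C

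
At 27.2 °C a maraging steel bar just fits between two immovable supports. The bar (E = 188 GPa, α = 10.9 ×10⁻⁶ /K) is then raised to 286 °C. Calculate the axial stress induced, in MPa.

ΔT = 258.8 K. Constrained thermal stress σ = E·α·ΔT = 188.0×10³ MPa × 10.9×10⁻⁶ × 258.8 = 530 MPa (compressive).

530 MPa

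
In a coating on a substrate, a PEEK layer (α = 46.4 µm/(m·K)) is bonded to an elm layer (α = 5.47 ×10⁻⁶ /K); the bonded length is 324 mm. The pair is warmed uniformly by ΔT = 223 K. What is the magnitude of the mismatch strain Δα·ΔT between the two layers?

9.13×10⁻³

Δα = |46.4 − 5.47|×10⁻⁶/K = 40.9×10⁻⁶/K.
Mismatch strain = Δα·ΔT = 40.9×10⁻⁶ × 223.0 = 9.13×10⁻³.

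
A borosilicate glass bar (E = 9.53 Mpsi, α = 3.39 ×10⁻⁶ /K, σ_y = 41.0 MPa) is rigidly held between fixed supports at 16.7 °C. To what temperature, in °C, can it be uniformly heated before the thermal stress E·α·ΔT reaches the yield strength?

201 °C

E = 9.53 Mpsi = 65.71 GPa.
E·α·ΔT = 41.00 MPa ⇒ ΔT = 41.00 / (65.71×10³ × 3.39×10⁻⁶) = 184.1 K.
T = 16.7 + 184.1 = 200.8 °C.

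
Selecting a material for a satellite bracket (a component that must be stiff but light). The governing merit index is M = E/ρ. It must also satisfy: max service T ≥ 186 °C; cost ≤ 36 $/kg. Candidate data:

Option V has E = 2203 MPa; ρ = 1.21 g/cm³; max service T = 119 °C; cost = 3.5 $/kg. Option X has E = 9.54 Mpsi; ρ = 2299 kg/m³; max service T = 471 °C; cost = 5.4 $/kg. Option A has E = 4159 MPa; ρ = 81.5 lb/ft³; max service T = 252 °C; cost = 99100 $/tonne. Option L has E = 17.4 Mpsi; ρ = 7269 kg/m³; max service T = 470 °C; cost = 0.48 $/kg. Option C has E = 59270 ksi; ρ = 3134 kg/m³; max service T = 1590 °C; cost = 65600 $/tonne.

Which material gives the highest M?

Screen on constraints: max service T ≥ 186 °C; cost ≤ 36 $/kg. Survivors: option X, option L.
Putting every candidate on a common basis:
  option X: E = 65.78 GPa, ρ = 2299 kg/m³
  option L: E = 120.0 GPa, ρ = 7269 kg/m³
  option X: M = 28.6 MN·m/kg
  option L: M = 16.5 MN·m/kg
The maximum is for option X.

option X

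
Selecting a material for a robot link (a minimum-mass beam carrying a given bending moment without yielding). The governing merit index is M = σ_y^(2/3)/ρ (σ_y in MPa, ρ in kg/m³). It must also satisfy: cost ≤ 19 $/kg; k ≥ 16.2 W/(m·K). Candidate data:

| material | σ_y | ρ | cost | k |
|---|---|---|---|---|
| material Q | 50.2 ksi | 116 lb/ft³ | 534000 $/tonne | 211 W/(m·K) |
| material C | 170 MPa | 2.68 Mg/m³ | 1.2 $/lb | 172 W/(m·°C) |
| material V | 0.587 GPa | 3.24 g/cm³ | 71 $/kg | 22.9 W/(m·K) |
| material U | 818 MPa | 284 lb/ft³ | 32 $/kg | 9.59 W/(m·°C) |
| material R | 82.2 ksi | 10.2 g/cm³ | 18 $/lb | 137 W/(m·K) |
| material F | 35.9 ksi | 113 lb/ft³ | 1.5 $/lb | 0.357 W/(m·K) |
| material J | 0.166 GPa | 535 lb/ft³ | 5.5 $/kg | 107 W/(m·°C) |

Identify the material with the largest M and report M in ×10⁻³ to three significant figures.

material C, M = 11.5×10⁻³

Screen on constraints: cost ≤ 19 $/kg; k ≥ 16.2 W/(m·K). Survivors: material C, material J.
In SI units:
  material C: σ_y = 170.0 MPa, ρ = 2680 kg/m³
  material J: σ_y = 166.0 MPa, ρ = 8570 kg/m³
  material C: M = 11.5×10⁻³
  material J: M = 3.52×10⁻³
Material C has the largest M.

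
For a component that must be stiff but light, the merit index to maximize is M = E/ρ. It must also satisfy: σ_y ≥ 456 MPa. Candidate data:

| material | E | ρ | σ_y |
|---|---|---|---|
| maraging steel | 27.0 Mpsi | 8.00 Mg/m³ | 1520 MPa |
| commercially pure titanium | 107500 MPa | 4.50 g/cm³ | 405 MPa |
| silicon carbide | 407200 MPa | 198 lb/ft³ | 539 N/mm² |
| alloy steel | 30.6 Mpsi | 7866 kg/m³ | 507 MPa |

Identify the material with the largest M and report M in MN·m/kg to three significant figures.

silicon carbide, M = 128 MN·m/kg

Screen on constraints: σ_y ≥ 456 MPa. Survivors: maraging steel, silicon carbide, alloy steel.
Putting every candidate on a common basis:
  maraging steel: E = 186.2 GPa, ρ = 8000 kg/m³
  silicon carbide: E = 407.2 GPa, ρ = 3172 kg/m³
  alloy steel: E = 211.0 GPa, ρ = 7866 kg/m³
  silicon carbide: M = 128 MN·m/kg
  alloy steel: M = 26.8 MN·m/kg
  maraging steel: M = 23.3 MN·m/kg
Silicon carbide ranks first.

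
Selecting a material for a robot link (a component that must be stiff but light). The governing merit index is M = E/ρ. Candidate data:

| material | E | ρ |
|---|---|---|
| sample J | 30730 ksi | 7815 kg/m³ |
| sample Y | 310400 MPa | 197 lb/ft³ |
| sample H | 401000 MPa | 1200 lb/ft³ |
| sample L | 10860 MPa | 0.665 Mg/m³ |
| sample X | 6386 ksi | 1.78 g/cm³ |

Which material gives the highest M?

Convert each candidate to consistent units, then evaluate M:
  sample J: E = 211.9 GPa, ρ = 7815 kg/m³
  sample Y: E = 310.4 GPa, ρ = 3156 kg/m³
  sample H: E = 401.0 GPa, ρ = 19220 kg/m³
  sample L: E = 10.86 GPa, ρ = 665.0 kg/m³
  sample X: E = 44.03 GPa, ρ = 1780 kg/m³
  sample Y: M = 98.4 MN·m/kg
  sample J: M = 27.1 MN·m/kg
  sample X: M = 24.7 MN·m/kg
  sample H: M = 20.9 MN·m/kg
  sample L: M = 16.3 MN·m/kg
Sample Y ranks first.

sample Y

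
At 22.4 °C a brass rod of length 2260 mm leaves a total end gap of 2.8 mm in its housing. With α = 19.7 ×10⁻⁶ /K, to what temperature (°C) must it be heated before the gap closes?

85.3 °C

α·L₀·ΔT = 2.8 mm ⇒ ΔT = 2.8 / (19.7×10⁻⁶ × 2260.0) = 62.89 K.
T = 22.4 + 62.89 = 85.29 °C.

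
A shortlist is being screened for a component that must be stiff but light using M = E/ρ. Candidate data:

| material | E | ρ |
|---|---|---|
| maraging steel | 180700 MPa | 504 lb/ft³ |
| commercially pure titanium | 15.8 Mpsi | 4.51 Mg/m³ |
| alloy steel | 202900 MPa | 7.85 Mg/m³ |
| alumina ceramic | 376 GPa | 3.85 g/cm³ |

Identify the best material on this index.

alumina ceramic

Normalizing units and computing the index:
  maraging steel: E = 180.7 GPa, ρ = 8073 kg/m³
  commercially pure titanium: E = 108.9 GPa, ρ = 4510 kg/m³
  alloy steel: E = 202.9 GPa, ρ = 7850 kg/m³
  alumina ceramic: E = 376.0 GPa, ρ = 3850 kg/m³
  alumina ceramic: M = 97.7 MN·m/kg
  alloy steel: M = 25.8 MN·m/kg
  commercially pure titanium: M = 24.2 MN·m/kg
  maraging steel: M = 22.4 MN·m/kg
Alumina ceramic ranks first.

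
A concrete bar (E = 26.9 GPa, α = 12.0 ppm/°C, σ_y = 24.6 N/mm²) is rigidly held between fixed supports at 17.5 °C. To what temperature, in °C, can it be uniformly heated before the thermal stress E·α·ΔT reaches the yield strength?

93.7 °C

σ_y = 24.6 N/mm² = 24.60 MPa.
E·α·ΔT = 24.60 MPa ⇒ ΔT = 24.60 / (26.90×10³ × 12.0×10⁻⁶) = 76.21 K.
T = 17.5 + 76.21 = 93.71 °C.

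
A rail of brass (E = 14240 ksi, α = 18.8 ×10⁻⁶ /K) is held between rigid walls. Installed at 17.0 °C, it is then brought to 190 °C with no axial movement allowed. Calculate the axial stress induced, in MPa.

E = 14240 ksi = 98.18 GPa.
ΔT = 173.0 K. Constrained thermal stress σ = E·α·ΔT = 98.18×10³ MPa × 18.8×10⁻⁶ × 173.0 = 319 MPa (compressive).

319 MPa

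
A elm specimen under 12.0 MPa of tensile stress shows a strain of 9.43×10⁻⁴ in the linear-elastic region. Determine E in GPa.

12.7 GPa

E = σ/ε = 12.0 MPa / 9.43×10⁻⁴ = 12730 MPa = 12.7 GPa.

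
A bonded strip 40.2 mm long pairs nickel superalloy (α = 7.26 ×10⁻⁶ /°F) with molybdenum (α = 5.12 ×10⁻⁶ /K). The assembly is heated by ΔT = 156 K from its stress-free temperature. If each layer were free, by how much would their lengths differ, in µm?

nickel superalloy: α = 7.26×10⁻⁶/°F × 9/5 = 13.1×10⁻⁶/K.
Δα = |13.1 − 5.12|×10⁻⁶/K = 7.95×10⁻⁶/K.
ΔL_mismatch = Δα·L·ΔT = 7.95×10⁻⁶ × 40.2 mm × 156.0 K = 49.8 µm.

49.8 µm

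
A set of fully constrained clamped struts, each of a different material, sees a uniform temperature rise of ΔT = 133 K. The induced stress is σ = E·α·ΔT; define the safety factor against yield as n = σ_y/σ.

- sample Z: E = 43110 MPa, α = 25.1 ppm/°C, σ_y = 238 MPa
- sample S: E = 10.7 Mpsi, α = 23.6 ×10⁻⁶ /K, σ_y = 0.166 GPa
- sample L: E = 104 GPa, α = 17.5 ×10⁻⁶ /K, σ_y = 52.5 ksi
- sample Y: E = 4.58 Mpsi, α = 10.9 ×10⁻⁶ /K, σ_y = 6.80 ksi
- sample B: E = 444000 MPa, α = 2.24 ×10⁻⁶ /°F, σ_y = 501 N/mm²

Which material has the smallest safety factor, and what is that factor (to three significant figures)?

Converting E to GPa, α to ×10⁻⁶/K, σ_y to MPa, then σ and n for each:
  sample Z: E = 43.11, α = 25.1, σ_y = 238.0 → σ = 144 MPa, n = 1.65
  sample S: E = 73.77, α = 23.6, σ_y = 166.0 → σ = 232 MPa, n = 0.717
  sample L: E = 104.0, α = 17.5, σ_y = 362.0 → σ = 242 MPa, n = 1.50
  sample Y: E = 31.58, α = 10.9, σ_y = 46.88 → σ = 45.8 MPa, n = 1.02
  sample B: E = 444.0, α = 4.03, σ_y = 501.0 → σ = 238 MPa, n = 2.10
The minimum is sample S at n = 0.717.

sample S, n = 0.717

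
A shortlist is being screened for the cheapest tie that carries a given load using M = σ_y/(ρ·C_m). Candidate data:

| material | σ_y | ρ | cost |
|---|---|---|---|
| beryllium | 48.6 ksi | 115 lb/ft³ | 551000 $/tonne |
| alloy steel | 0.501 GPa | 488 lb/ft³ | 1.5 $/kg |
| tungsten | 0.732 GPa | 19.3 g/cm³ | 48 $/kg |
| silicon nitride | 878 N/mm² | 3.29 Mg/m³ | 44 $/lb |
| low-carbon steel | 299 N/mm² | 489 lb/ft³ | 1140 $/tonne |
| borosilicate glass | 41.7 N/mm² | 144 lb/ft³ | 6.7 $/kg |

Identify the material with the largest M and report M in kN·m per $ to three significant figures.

alloy steel, M = 42.7 kN·m per $

Normalizing units and computing the index:
  beryllium: σ_y = 335.1 MPa, ρ = 1842 kg/m³, cost = 551.0 $/kg
  alloy steel: σ_y = 501.0 MPa, ρ = 7817 kg/m³, cost = 1.500 $/kg
  tungsten: σ_y = 732.0 MPa, ρ = 19300 kg/m³, cost = 48.00 $/kg
  silicon nitride: σ_y = 878.0 MPa, ρ = 3290 kg/m³, cost = 97.00 $/kg
  low-carbon steel: σ_y = 299.0 MPa, ρ = 7833 kg/m³, cost = 1.140 $/kg
  borosilicate glass: σ_y = 41.70 MPa, ρ = 2307 kg/m³, cost = 6.700 $/kg
  alloy steel: M = 42.7 kN·m per $
  low-carbon steel: M = 33.5 kN·m per $
  silicon nitride: M = 2.75 kN·m per $
  borosilicate glass: M = 2.70 kN·m per $
  tungsten: M = 0.790 kN·m per $
  beryllium: M = 0.330 kN·m per $
Alloy steel has the largest M.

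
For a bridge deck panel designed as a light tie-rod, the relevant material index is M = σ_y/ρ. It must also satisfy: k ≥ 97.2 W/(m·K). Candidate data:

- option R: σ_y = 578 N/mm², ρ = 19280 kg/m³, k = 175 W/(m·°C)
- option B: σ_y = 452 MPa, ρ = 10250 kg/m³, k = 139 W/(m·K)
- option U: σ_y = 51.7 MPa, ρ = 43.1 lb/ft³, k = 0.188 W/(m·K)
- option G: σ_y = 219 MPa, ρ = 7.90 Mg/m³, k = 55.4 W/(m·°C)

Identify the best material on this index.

Screen on constraints: k ≥ 97.2 W/(m·K). Survivors: option R, option B.
Putting every candidate on a common basis:
  option R: σ_y = 578.0 MPa, ρ = 19280 kg/m³
  option B: σ_y = 452.0 MPa, ρ = 10250 kg/m³
  option B: M = 44.1 kN·m/kg
  option R: M = 30.0 kN·m/kg
The maximum is for option B.

option B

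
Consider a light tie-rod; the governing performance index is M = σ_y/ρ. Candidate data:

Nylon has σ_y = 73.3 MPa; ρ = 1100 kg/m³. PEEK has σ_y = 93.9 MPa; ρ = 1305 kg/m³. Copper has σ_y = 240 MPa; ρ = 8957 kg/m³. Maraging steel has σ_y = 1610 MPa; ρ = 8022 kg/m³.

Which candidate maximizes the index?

maraging steel

Computing M directly (units already consistent):
  maraging steel: M = 201 kN·m/kg
  PEEK: M = 72.0 kN·m/kg
  nylon: M = 66.6 kN·m/kg
  copper: M = 26.8 kN·m/kg
Highest index: maraging steel.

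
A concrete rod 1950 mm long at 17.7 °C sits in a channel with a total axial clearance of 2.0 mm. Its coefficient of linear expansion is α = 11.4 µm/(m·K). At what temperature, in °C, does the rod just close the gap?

108 °C

α·L₀·ΔT = 2.0 mm ⇒ ΔT = 2.0 / (11.4×10⁻⁶ × 1950.0) = 89.97 K.
T = 17.7 + 89.97 = 107.7 °C.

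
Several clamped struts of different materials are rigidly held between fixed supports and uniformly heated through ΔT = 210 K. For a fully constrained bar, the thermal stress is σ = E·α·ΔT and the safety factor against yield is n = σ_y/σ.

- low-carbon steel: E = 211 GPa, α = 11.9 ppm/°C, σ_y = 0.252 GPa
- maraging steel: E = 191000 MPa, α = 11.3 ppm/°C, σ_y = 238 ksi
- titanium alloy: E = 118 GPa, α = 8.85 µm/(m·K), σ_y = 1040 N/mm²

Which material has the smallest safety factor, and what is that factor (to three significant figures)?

low-carbon steel, n = 0.478

Per material, after unit conversion:
  low-carbon steel: E = 211.0, α = 11.9, σ_y = 252.0 → σ = 527 MPa, n = 0.478
  maraging steel: E = 191.0, α = 11.3, σ_y = 1641 → σ = 453 MPa, n = 3.62
  titanium alloy: E = 118.0, α = 8.85, σ_y = 1040 → σ = 219 MPa, n = 4.74
Smallest n: low-carbon steel with n = 0.478.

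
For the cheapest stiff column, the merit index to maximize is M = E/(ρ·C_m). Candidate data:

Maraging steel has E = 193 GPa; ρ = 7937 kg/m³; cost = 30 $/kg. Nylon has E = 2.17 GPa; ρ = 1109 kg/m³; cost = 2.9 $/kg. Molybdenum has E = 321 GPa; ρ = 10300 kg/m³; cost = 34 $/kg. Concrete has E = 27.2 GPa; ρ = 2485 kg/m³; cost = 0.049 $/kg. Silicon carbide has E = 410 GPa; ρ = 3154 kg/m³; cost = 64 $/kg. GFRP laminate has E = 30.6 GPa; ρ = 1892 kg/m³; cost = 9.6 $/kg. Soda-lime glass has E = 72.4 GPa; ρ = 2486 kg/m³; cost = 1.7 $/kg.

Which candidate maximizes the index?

Per-candidate index values:
  concrete: M = 223 MN·m per $
  soda-lime glass: M = 17.1 MN·m per $
  silicon carbide: M = 2.03 MN·m per $
  GFRP laminate: M = 1.68 MN·m per $
  molybdenum: M = 0.917 MN·m per $
  maraging steel: M = 0.811 MN·m per $
  nylon: M = 0.675 MN·m per $
The maximum is for concrete.

concrete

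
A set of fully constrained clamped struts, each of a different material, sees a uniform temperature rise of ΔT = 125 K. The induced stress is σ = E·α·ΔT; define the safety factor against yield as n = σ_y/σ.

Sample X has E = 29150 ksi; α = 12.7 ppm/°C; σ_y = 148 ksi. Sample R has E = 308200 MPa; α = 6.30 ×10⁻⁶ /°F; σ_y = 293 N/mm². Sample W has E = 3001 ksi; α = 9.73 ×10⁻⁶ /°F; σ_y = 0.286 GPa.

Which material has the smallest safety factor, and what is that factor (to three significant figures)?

Per material, after unit conversion:
  sample X: E = 201.0, α = 12.7, σ_y = 1020 → σ = 319 MPa, n = 3.20
  sample R: E = 308.2, α = 11.3, σ_y = 293.0 → σ = 437 MPa, n = 0.671
  sample W: E = 20.69, α = 17.5, σ_y = 286.0 → σ = 45.3 MPa, n = 6.31
The minimum is sample R at n = 0.671.

sample R, n = 0.671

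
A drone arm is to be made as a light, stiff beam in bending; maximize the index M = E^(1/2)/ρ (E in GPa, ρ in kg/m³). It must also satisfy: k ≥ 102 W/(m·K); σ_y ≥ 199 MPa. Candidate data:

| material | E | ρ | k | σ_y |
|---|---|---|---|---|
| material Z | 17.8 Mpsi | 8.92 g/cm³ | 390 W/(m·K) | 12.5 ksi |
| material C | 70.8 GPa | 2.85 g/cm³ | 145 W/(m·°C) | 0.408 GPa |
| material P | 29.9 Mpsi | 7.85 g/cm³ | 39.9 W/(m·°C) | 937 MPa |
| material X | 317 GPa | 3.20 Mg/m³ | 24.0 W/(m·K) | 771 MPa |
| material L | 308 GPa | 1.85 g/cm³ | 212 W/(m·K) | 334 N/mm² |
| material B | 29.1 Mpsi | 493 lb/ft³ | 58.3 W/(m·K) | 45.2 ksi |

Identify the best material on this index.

Screen on constraints: k ≥ 102 W/(m·K); σ_y ≥ 199 MPa. Survivors: material C, material L.
In SI units:
  material C: E = 70.80 GPa, ρ = 2850 kg/m³
  material L: E = 308.0 GPa, ρ = 1850 kg/m³
  material L: M = 9.49×10⁻³
  material C: M = 2.95×10⁻³
The maximum is for material L.

material L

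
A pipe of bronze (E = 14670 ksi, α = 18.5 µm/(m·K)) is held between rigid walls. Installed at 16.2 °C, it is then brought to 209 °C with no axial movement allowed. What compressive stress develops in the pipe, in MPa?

361 MPa

E = 14670 ksi = 101.1 GPa.
ΔT = 192.8 K. Constrained thermal stress σ = E·α·ΔT = 101.1×10³ MPa × 18.5×10⁻⁶ × 192.8 = 361 MPa (compressive).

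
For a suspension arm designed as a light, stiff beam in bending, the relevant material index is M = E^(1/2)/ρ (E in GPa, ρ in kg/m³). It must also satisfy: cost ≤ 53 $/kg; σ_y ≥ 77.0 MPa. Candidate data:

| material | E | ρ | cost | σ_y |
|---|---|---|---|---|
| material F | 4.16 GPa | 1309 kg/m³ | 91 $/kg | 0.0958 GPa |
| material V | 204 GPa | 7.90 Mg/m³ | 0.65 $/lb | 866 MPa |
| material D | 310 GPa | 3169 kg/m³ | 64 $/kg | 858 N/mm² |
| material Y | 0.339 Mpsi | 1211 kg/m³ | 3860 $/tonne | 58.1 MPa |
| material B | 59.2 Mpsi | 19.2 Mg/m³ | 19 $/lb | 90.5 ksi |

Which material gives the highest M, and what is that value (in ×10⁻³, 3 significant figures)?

material V, M = 1.81×10⁻³

Screen on constraints: cost ≤ 53 $/kg; σ_y ≥ 77.0 MPa. Survivors: material V, material B.
Normalizing units and computing the index:
  material V: E = 204.0 GPa, ρ = 7900 kg/m³
  material B: E = 408.2 GPa, ρ = 19200 kg/m³
  material V: M = 1.81×10⁻³
  material B: M = 1.05×10⁻³
The maximum is for material V.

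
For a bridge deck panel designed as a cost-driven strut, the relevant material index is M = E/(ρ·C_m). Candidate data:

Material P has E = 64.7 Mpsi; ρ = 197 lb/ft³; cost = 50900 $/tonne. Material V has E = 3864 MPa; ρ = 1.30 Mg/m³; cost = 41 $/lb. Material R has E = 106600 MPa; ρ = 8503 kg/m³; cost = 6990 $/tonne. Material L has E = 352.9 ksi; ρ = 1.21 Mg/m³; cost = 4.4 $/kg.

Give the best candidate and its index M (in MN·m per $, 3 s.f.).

In SI units:
  material P: E = 446.1 GPa, ρ = 3156 kg/m³, cost = 50.90 $/kg
  material V: E = 3.864 GPa, ρ = 1300 kg/m³, cost = 90.39 $/kg
  material R: E = 106.6 GPa, ρ = 8503 kg/m³, cost = 6.990 $/kg
  material L: E = 2.433 GPa, ρ = 1210 kg/m³, cost = 4.400 $/kg
  material P: M = 2.78 MN·m per $
  material R: M = 1.79 MN·m per $
  material L: M = 0.457 MN·m per $
  material V: M = 0.0329 MN·m per $
The maximum is for material P.

material P, M = 2.78 MN·m per $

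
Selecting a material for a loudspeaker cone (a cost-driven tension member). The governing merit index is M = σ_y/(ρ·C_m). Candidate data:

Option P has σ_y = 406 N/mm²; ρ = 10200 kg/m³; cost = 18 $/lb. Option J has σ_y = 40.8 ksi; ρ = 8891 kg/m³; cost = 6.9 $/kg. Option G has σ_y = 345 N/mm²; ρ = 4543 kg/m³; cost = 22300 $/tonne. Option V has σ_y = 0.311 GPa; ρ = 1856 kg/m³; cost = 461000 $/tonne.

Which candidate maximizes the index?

option J

Convert each candidate to consistent units, then evaluate M:
  option P: σ_y = 406.0 MPa, ρ = 10200 kg/m³, cost = 39.68 $/kg
  option J: σ_y = 281.3 MPa, ρ = 8891 kg/m³, cost = 6.900 $/kg
  option G: σ_y = 345.0 MPa, ρ = 4543 kg/m³, cost = 22.30 $/kg
  option V: σ_y = 311.0 MPa, ρ = 1856 kg/m³, cost = 461.0 $/kg
  option J: M = 4.59 kN·m per $
  option G: M = 3.41 kN·m per $
  option P: M = 1.00 kN·m per $
  option V: M = 0.363 kN·m per $
Option J ranks first.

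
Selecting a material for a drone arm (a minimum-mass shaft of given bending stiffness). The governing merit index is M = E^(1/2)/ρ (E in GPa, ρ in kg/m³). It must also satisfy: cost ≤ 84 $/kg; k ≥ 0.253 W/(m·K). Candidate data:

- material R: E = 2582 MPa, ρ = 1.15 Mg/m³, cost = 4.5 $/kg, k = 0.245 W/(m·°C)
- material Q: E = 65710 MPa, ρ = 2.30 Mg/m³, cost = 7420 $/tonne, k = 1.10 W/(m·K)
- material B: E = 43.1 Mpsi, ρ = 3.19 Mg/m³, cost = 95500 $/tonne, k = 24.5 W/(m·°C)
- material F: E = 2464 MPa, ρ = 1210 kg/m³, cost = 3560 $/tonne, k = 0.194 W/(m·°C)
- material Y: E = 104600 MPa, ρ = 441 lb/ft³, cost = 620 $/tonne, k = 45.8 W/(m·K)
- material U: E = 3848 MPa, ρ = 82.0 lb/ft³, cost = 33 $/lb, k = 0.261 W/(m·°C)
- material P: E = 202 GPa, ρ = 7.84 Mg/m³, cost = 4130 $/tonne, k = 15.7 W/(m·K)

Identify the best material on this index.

Screen on constraints: cost ≤ 84 $/kg; k ≥ 0.253 W/(m·K). Survivors: material Q, material Y, material U, material P.
In SI units:
  material Q: E = 65.71 GPa, ρ = 2300 kg/m³
  material Y: E = 104.6 GPa, ρ = 7064 kg/m³
  material U: E = 3.848 GPa, ρ = 1314 kg/m³
  material P: E = 202.0 GPa, ρ = 7840 kg/m³
  material Q: M = 3.52×10⁻³
  material P: M = 1.81×10⁻³
  material U: M = 1.49×10⁻³
  material Y: M = 1.45×10⁻³
The maximum is for material Q.

material Q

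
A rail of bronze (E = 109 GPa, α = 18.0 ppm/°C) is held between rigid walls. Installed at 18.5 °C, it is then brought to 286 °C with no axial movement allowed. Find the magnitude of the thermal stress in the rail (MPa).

ΔT = 267.5 K. Constrained thermal stress σ = E·α·ΔT = 109.0×10³ MPa × 18.0×10⁻⁶ × 267.5 = 525 MPa (compressive).

525 MPa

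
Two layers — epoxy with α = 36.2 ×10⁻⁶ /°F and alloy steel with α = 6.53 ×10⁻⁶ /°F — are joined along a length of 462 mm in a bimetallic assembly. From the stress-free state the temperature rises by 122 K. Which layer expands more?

epoxy: α = 36.2×10⁻⁶/°F × 9/5 = 65.2×10⁻⁶/K.
alloy steel: α = 6.53×10⁻⁶/°F × 9/5 = 11.8×10⁻⁶/K.
α(epoxy) = 65.2×10⁻⁶/K vs α(alloy steel) = 11.8×10⁻⁶/K.
Higher α expands more for the same ΔT: epoxy.

epoxy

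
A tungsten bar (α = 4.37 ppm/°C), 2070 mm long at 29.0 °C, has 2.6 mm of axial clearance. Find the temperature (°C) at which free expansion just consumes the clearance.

316 °C

α·L₀·ΔT = 2.6 mm ⇒ ΔT = 2.6 / (4.37×10⁻⁶ × 2070.0) = 287.4 K.
T = 29.0 + 287.4 = 316.4 °C.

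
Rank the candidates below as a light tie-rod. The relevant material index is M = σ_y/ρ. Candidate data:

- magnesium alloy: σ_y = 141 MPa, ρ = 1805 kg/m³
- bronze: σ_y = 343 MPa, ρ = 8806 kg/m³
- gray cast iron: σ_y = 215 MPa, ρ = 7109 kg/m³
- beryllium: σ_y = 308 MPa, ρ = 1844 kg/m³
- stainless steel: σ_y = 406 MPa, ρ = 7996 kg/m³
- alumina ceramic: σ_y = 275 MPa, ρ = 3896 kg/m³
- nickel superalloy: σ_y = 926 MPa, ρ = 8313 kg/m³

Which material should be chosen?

beryllium

Computing M directly (units already consistent):
  beryllium: M = 167 kN·m/kg
  nickel superalloy: M = 111 kN·m/kg
  magnesium alloy: M = 78.1 kN·m/kg
  alumina ceramic: M = 70.6 kN·m/kg
  stainless steel: M = 50.8 kN·m/kg
  bronze: M = 39.0 kN·m/kg
  gray cast iron: M = 30.2 kN·m/kg
The maximum is for beryllium.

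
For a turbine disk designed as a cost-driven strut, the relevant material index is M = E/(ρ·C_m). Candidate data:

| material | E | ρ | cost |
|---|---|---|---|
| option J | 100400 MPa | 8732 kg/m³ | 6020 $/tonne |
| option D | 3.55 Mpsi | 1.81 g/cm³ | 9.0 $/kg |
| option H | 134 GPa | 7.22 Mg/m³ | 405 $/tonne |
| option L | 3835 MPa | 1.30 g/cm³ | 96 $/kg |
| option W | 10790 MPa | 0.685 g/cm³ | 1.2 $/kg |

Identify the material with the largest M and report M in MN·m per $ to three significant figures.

option H, M = 45.8 MN·m per $

Normalizing units and computing the index:
  option J: E = 100.4 GPa, ρ = 8732 kg/m³, cost = 6.020 $/kg
  option D: E = 24.48 GPa, ρ = 1810 kg/m³, cost = 9.000 $/kg
  option H: E = 134.0 GPa, ρ = 7220 kg/m³, cost = 0.4050 $/kg
  option L: E = 3.835 GPa, ρ = 1300 kg/m³, cost = 96.00 $/kg
  option W: E = 10.79 GPa, ρ = 685.0 kg/m³, cost = 1.200 $/kg
  option H: M = 45.8 MN·m per $
  option W: M = 13.1 MN·m per $
  option J: M = 1.91 MN·m per $
  option D: M = 1.50 MN·m per $
  option L: M = 0.0307 MN·m per $
The maximum is for option H.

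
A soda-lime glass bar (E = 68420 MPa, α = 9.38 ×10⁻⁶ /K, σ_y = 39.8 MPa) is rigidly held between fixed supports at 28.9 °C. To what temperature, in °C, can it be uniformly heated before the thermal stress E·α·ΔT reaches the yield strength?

90.9 °C

E = 68420 MPa = 68.42 GPa.
E·α·ΔT = 39.80 MPa ⇒ ΔT = 39.80 / (68.42×10³ × 9.38×10⁻⁶) = 62.02 K.
T = 28.9 + 62.02 = 90.92 °C.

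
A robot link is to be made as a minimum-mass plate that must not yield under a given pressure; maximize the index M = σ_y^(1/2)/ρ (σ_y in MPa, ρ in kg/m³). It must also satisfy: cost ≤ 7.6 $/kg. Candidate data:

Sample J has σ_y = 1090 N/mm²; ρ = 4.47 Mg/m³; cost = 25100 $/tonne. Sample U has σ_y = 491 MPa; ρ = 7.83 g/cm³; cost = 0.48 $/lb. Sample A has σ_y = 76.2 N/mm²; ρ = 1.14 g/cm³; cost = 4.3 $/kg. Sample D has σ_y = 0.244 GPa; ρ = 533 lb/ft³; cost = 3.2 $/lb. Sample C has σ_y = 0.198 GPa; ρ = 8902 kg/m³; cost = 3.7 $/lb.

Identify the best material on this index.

Screen on constraints: cost ≤ 7.6 $/kg. Survivors: sample U, sample A, sample D.
After converting to SI:
  sample U: σ_y = 491.0 MPa, ρ = 7830 kg/m³
  sample A: σ_y = 76.20 MPa, ρ = 1140 kg/m³
  sample D: σ_y = 244.0 MPa, ρ = 8538 kg/m³
  sample A: M = 7.66×10⁻³
  sample U: M = 2.83×10⁻³
  sample D: M = 1.83×10⁻³
The maximum is for sample A.

sample A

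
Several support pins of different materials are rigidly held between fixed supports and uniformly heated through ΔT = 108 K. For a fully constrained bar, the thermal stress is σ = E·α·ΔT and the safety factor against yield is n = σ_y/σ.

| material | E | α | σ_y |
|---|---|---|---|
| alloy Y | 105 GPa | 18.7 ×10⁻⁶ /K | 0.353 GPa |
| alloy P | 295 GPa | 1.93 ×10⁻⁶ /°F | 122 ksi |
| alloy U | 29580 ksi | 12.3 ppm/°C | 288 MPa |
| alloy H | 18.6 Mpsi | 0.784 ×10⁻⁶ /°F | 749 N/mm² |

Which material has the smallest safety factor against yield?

alloy U

With everything in SI (GPa, ×10⁻⁶/K, MPa):
  alloy Y: E = 105.0, α = 18.7, σ_y = 353.0 → σ = 212 MPa, n = 1.66
  alloy P: E = 295.0, α = 3.47, σ_y = 841.2 → σ = 111 MPa, n = 7.60
  alloy U: E = 203.9, α = 12.3, σ_y = 288.0 → σ = 271 MPa, n = 1.06
  alloy H: E = 128.2, α = 1.41, σ_y = 749.0 → σ = 19.5 MPa, n = 38.3
Smallest n: alloy U with n = 1.06.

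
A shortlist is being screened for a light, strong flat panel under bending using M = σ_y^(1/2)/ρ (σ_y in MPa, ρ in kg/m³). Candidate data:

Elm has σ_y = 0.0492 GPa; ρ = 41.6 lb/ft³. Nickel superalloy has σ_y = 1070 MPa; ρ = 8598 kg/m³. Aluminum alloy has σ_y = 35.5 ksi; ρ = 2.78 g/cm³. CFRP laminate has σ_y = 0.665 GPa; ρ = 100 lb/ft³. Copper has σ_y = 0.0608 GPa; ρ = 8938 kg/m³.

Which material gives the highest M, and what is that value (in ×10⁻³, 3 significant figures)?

CFRP laminate, M = 16.1×10⁻³

After converting to SI:
  elm: σ_y = 49.20 MPa, ρ = 666.4 kg/m³
  nickel superalloy: σ_y = 1070 MPa, ρ = 8598 kg/m³
  aluminum alloy: σ_y = 244.8 MPa, ρ = 2780 kg/m³
  CFRP laminate: σ_y = 665.0 MPa, ρ = 1602 kg/m³
  copper: σ_y = 60.80 MPa, ρ = 8938 kg/m³
  CFRP laminate: M = 16.1×10⁻³
  elm: M = 10.5×10⁻³
  aluminum alloy: M = 5.63×10⁻³
  nickel superalloy: M = 3.80×10⁻³
  copper: M = 0.872×10⁻³
CFRP laminate has the largest M.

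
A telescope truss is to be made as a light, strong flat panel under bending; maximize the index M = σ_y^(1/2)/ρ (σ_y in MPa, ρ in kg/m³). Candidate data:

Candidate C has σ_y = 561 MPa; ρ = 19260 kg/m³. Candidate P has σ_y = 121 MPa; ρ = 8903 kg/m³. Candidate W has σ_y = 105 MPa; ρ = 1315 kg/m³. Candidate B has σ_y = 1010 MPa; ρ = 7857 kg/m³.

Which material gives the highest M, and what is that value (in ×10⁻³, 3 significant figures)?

Per-candidate index values:
  candidate W: M = 7.79×10⁻³
  candidate B: M = 4.04×10⁻³
  candidate P: M = 1.24×10⁻³
  candidate C: M = 1.23×10⁻³
The maximum is for candidate W.

candidate W, M = 7.79×10⁻³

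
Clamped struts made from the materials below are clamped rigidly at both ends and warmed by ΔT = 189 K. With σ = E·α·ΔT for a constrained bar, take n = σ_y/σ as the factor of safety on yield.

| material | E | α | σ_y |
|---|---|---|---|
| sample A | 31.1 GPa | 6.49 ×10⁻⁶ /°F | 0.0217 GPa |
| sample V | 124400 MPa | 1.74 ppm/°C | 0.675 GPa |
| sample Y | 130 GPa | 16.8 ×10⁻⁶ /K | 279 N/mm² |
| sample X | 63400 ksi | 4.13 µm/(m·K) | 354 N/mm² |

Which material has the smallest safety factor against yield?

With everything in SI (GPa, ×10⁻⁶/K, MPa):
  sample A: E = 31.10, α = 11.7, σ_y = 21.70 → σ = 68.7 MPa, n = 0.316
  sample V: E = 124.4, α = 1.74, σ_y = 675.0 → σ = 40.9 MPa, n = 16.5
  sample Y: E = 130.0, α = 16.8, σ_y = 279.0 → σ = 413 MPa, n = 0.676
  sample X: E = 437.1, α = 4.13, σ_y = 354.0 → σ = 341 MPa, n = 1.04
Sample A has the lowest safety factor, n = 0.316.

sample A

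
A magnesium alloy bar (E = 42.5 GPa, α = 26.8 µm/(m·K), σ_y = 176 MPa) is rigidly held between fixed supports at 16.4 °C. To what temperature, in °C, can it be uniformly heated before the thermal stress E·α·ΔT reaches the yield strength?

171 °C

E·α·ΔT = 176.0 MPa ⇒ ΔT = 176.0 / (42.50×10³ × 26.8×10⁻⁶) = 154.5 K.
T = 16.4 + 154.5 = 170.9 °C.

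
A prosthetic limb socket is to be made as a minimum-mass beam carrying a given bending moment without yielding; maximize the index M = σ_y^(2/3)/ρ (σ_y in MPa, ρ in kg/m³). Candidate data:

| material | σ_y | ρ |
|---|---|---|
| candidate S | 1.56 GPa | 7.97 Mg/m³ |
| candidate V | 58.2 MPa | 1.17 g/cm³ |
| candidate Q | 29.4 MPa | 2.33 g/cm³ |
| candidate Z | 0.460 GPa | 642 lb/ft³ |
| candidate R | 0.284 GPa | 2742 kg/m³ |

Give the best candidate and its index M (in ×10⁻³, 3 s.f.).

Normalizing units and computing the index:
  candidate S: σ_y = 1560 MPa, ρ = 7970 kg/m³
  candidate V: σ_y = 58.20 MPa, ρ = 1170 kg/m³
  candidate Q: σ_y = 29.40 MPa, ρ = 2330 kg/m³
  candidate Z: σ_y = 460.0 MPa, ρ = 10280 kg/m³
  candidate R: σ_y = 284.0 MPa, ρ = 2742 kg/m³
  candidate S: M = 16.9×10⁻³
  candidate R: M = 15.8×10⁻³
  candidate V: M = 12.8×10⁻³
  candidate Z: M = 5.79×10⁻³
  candidate Q: M = 4.09×10⁻³
Highest index: candidate S.

candidate S, M = 16.9×10⁻³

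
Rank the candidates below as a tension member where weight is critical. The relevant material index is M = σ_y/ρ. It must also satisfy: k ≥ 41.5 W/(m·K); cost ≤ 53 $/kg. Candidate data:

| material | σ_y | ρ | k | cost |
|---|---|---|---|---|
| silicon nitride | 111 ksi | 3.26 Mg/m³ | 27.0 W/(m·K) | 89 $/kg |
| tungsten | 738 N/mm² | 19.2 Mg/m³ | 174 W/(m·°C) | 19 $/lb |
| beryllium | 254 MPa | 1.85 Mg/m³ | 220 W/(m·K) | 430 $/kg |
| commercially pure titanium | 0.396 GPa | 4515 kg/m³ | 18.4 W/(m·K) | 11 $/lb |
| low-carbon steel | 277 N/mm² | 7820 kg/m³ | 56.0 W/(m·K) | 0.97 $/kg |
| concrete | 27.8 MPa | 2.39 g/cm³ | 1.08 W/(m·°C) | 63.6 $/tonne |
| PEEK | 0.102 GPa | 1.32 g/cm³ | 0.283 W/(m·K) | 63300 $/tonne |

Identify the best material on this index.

Screen on constraints: k ≥ 41.5 W/(m·K); cost ≤ 53 $/kg. Survivors: tungsten, low-carbon steel.
Convert each candidate to consistent units, then evaluate M:
  tungsten: σ_y = 738.0 MPa, ρ = 19200 kg/m³
  low-carbon steel: σ_y = 277.0 MPa, ρ = 7820 kg/m³
  tungsten: M = 38.4 kN·m/kg
  low-carbon steel: M = 35.4 kN·m/kg
Highest index: tungsten.

tungsten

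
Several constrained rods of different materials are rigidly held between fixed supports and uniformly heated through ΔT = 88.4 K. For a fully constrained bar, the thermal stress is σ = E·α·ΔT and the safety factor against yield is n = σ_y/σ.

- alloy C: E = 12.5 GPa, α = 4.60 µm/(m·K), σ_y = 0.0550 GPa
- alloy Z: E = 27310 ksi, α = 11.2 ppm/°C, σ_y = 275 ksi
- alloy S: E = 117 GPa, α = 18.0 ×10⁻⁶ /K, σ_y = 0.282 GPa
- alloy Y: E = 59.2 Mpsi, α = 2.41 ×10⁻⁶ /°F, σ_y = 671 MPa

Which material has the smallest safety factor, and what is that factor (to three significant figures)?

alloy S, n = 1.51

In consistent units (E in GPa, α in ×10⁻⁶/K, σ_y in MPa):
  alloy C: E = 12.50, α = 4.60, σ_y = 55.00 → σ = 5.08 MPa, n = 10.8
  alloy Z: E = 188.3, α = 11.2, σ_y = 1896 → σ = 186 MPa, n = 10.2
  alloy S: E = 117.0, α = 18.0, σ_y = 282.0 → σ = 186 MPa, n = 1.51
  alloy Y: E = 408.2, α = 4.34, σ_y = 671.0 → σ = 157 MPa, n = 4.29
Alloy S has the lowest safety factor, n = 1.51.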